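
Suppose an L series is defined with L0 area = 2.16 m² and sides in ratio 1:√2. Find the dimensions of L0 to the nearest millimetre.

1236 × 1748 mm

Let the short side be w mm. Then w · w√2 = 2.16 m² = 2,160,000 mm².
w² = 2,160,000/√2, so w ≈ 1235.9 mm; long side = w√2 ≈ 1747.8 mm.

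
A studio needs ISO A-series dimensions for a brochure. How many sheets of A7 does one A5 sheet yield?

A5 = 148 × 210 mm; A7 = 74 × 105 mm.
Each halving step doubles the count; 2 steps from A5 to A7.
2^2 = 4.

4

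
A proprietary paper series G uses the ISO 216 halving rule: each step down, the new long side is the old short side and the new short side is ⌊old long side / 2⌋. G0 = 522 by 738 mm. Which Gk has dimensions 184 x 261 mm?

G0: 522 × 738 mm
G1: 369 × 522 mm
G2: 261 × 369 mm
G3: 184 × 261 mm
G4: 130 × 184 mm
→ matches G3.

G3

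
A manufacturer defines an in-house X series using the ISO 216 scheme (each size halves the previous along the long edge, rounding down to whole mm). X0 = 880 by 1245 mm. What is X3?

X1: ⌊1245/2⌋ × 880 = 622 × 880 mm
X2: ⌊880/2⌋ × 622 = 440 × 622 mm
X3: ⌊622/2⌋ × 440 = 311 × 440 mm

311 × 440 mm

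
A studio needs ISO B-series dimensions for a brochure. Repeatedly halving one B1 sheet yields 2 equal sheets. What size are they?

B2

2 = 2^1, so 1 halving step.
B1 → B2 → … → B2 after 1 step.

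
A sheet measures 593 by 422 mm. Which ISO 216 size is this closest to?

A2 (420 × 594 mm)

Aspect ratio 593/422 ≈ 1.405 — close to the ISO √2 ≈ 1.414.
In the A-series (A0 area = 1 m²): A2 = 420 × 594 mm.
Off by 3 mm total — nearest standard size.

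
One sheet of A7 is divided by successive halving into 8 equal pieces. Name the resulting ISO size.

8 = 2^3, so 3 halving steps.
A7 → A8 → … → A10 after 3 steps.

A10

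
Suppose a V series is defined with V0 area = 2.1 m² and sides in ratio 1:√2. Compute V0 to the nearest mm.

Let the short side be w mm. Then w · w√2 = 2.1 m² = 2,100,000 mm².
w² = 2,100,000/√2, so w ≈ 1218.6 mm; long side = w√2 ≈ 1723.3 mm.

1219 × 1723 mm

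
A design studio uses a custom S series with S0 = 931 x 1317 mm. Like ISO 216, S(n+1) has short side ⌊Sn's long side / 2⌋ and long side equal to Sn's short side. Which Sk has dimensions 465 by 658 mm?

S0: 931 × 1317 mm
S1: 658 × 931 mm
S2: 465 × 658 mm
S3: 329 × 465 mm
→ matches S2.

S2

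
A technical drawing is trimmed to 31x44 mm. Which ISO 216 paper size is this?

Aspect ratio 44/31 ≈ 1.419 — close to the ISO √2 ≈ 1.414.
In the B-series (B0 = 1000 × 1414 mm): B10 = 31 × 44 mm.

B10 (31 × 44 mm)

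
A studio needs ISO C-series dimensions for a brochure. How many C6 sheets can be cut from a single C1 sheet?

32

C1 = 648 × 917 mm; C6 = 114 × 162 mm.
Each halving step doubles the count; 5 steps from C1 to C6.
2^5 = 32.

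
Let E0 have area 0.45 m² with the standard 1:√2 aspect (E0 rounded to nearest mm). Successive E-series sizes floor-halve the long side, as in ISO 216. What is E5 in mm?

99 × 141 mm

Let E0's short side be w mm. w · w√2 = 0.45 m² = 450,000 mm², so w ≈ 564.1 mm and w√2 ≈ 797.7 mm → E0 = 564 × 798 mm.
E1: ⌊798/2⌋ × 564 = 399 × 564 mm
E2: ⌊564/2⌋ × 399 = 282 × 399 mm
E3: ⌊399/2⌋ × 282 = 199 × 282 mm
E4: ⌊282/2⌋ × 199 = 141 × 199 mm
E5: ⌊199/2⌋ × 141 = 99 × 141 mm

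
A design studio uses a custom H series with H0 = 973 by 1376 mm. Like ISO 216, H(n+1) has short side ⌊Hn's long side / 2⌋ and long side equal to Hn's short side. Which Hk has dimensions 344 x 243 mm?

H0: 973 × 1376 mm
H1: 688 × 973 mm
H2: 486 × 688 mm
H3: 344 × 486 mm
H4: 243 × 344 mm
H5: 172 × 243 mm
→ matches H4.

H4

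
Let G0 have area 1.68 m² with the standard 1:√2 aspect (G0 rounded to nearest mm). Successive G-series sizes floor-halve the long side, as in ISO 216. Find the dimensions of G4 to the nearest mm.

Let G0's short side be w mm. w · w√2 = 1.68 m² = 1,680,000 mm², so w ≈ 1089.9 mm and w√2 ≈ 1541.4 mm → G0 = 1090 × 1541 mm.
G1: ⌊1541/2⌋ × 1090 = 770 × 1090 mm
G2: ⌊1090/2⌋ × 770 = 545 × 770 mm
G3: ⌊770/2⌋ × 545 = 385 × 545 mm
G4: ⌊545/2⌋ × 385 = 272 × 385 mm

272 × 385 mm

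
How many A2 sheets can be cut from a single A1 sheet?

2

Each ISO step halves the sheet: 1 × A1 → 2 × A2
From A1 to A2 is 1 halving step: 2^1 = 2.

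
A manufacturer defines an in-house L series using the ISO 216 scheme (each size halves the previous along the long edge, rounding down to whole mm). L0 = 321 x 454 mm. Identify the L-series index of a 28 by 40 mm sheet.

L7

L0: 321 × 454 mm
L1: 227 × 321 mm
L2: 160 × 227 mm
L3: 113 × 160 mm
L4: 80 × 113 mm
L5: 56 × 80 mm
L6: 40 × 56 mm
L7: 28 × 40 mm
L8: 20 × 28 mm
→ matches L7.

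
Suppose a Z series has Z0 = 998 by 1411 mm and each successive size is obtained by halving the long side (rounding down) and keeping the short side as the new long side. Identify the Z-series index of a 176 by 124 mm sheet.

Z0: 998 × 1411 mm
Z1: 705 × 998 mm
Z2: 499 × 705 mm
Z3: 352 × 499 mm
Z4: 249 × 352 mm
Z5: 176 × 249 mm
Z6: 124 × 176 mm
Z7: 88 × 124 mm
→ matches Z6.

Z6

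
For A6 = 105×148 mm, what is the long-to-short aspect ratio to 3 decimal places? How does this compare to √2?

148 / 105 = 1.410
ISO 216 targets √2 ≈ 1.414; the -0.005 deviation is from mm rounding.

1.410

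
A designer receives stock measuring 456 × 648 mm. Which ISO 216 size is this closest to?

C2 (458 × 648 mm)

Aspect ratio 648/456 ≈ 1.421 — close to the ISO √2 ≈ 1.414.
In the C-series (envelope sizes, between A and B): C2 = 458 × 648 mm.
Off by 2 mm total — nearest standard size.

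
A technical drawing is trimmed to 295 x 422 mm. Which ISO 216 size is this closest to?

A3 (297 × 420 mm)

Aspect ratio 422/295 ≈ 1.431 (ISO target is √2 ≈ 1.414).
In the A-series (A0 area = 1 m²): A3 = 297 × 420 mm.
Off by 4 mm total — nearest standard size.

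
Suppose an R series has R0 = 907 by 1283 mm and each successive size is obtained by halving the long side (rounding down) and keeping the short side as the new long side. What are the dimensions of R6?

113 × 160 mm

R1: ⌊1283/2⌋ × 907 = 641 × 907 mm
R2: ⌊907/2⌋ × 641 = 453 × 641 mm
R3: ⌊641/2⌋ × 453 = 320 × 453 mm
R4: ⌊453/2⌋ × 320 = 226 × 320 mm
R5: ⌊320/2⌋ × 226 = 160 × 226 mm
R6: ⌊226/2⌋ × 160 = 113 × 160 mm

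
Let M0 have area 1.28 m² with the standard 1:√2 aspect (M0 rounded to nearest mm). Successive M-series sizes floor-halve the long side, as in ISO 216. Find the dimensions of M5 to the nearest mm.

Let M0's short side be w mm. w · w√2 = 1.28 m² = 1,280,000 mm², so w ≈ 951.4 mm and w√2 ≈ 1345.4 mm → M0 = 951 × 1345 mm.
M1: ⌊1345/2⌋ × 951 = 672 × 951 mm
M2: ⌊951/2⌋ × 672 = 475 × 672 mm
M3: ⌊672/2⌋ × 475 = 336 × 475 mm
M4: ⌊475/2⌋ × 336 = 237 × 336 mm
M5: ⌊336/2⌋ × 237 = 168 × 237 mm

168 × 237 mm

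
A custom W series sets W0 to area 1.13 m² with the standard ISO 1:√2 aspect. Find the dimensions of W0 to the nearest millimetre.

Let the short side be w mm. Then w · w√2 = 1.13 m² = 1,130,000 mm².
w² = 1,130,000/√2, so w ≈ 893.9 mm; long side = w√2 ≈ 1264.1 mm.

894 × 1264 mm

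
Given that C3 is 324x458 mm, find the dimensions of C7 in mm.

81 × 114 mm

C4: ⌊458/2⌋ × 324 = 229 × 324 mm
C5: ⌊324/2⌋ × 229 = 162 × 229 mm
C6: ⌊229/2⌋ × 162 = 114 × 162 mm
C7: ⌊162/2⌋ × 114 = 81 × 114 mm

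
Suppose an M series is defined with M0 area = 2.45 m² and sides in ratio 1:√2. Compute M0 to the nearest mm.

Let the short side be w mm. Then w · w√2 = 2.45 m² = 2,450,000 mm².
w² = 2,450,000/√2, so w ≈ 1316.2 mm; long side = w√2 ≈ 1861.4 mm.

1316 × 1861 mm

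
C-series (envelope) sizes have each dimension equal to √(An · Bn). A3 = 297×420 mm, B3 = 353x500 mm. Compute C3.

324 × 458 mm

Short side: √(297 · 353) = √104841 ≈ 323.8 → 324 mm
Long side: √(420 · 500) = √210000 ≈ 458.3 → 458 mm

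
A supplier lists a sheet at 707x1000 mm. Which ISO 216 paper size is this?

B1 (707 × 1000 mm)

Aspect ratio 1000/707 ≈ 1.414 — close to the ISO √2 ≈ 1.414.
In the B-series (B0 = 1000 × 1414 mm): B1 = 707 × 1000 mm.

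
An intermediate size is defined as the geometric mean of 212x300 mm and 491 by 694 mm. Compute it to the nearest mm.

323 × 456 mm

Short side: √(212 · 491) = √104092 ≈ 322.6 → 323 mm
Long side: √(300 · 694) = √208200 ≈ 456.3 → 456 mm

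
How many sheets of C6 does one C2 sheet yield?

Each ISO step halves the sheet: 1 × C2 → 2 × C3 → 4 × C4 → 8 × C5 → …
From C2 to C6 is 4 halving steps: 2^4 = 16.

16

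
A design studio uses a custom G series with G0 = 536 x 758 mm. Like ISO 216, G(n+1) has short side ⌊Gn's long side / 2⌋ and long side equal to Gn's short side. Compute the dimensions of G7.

G1 = 379 × 536 mm (from G0 by 1 halving).
G2: ⌊536/2⌋ × 379 = 268 × 379 mm
G3: ⌊379/2⌋ × 268 = 189 × 268 mm
G4: ⌊268/2⌋ × 189 = 134 × 189 mm
G5: ⌊189/2⌋ × 134 = 94 × 134 mm
G6: ⌊134/2⌋ × 94 = 67 × 94 mm
G7: ⌊94/2⌋ × 67 = 47 × 67 mm

47 × 67 mm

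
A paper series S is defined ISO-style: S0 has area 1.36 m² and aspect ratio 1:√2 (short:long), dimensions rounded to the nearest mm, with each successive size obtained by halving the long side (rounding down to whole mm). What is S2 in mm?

490 × 693 mm

Let S0's short side be w mm. w · w√2 = 1.36 m² = 1,360,000 mm², so w ≈ 980.6 mm and w√2 ≈ 1386.8 mm → S0 = 981 × 1387 mm.
S1: ⌊1387/2⌋ × 981 = 693 × 981 mm
S2: ⌊981/2⌋ × 693 = 490 × 693 mm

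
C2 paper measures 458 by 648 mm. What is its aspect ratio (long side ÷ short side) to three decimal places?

1.415

648 / 458 = 1.415
Matches √2 ≈ 1.414 — the ISO 216 defining ratio.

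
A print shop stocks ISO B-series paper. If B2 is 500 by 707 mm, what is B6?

B3: ⌊707/2⌋ × 500 = 353 × 500 mm
B4: ⌊500/2⌋ × 353 = 250 × 353 mm
B5: ⌊353/2⌋ × 250 = 176 × 250 mm
B6: ⌊250/2⌋ × 176 = 125 × 176 mm

125 × 176 mm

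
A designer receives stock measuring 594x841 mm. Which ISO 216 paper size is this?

Aspect ratio 841/594 ≈ 1.416 — close to the ISO √2 ≈ 1.414.
In the A-series (A0 area = 1 m²): A1 = 594 × 841 mm.

A1 (594 × 841 mm)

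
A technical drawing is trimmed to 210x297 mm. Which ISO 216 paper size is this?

Aspect ratio 297/210 ≈ 1.414 — close to the ISO √2 ≈ 1.414.
In the A-series (A0 area = 1 m²): A4 = 210 × 297 mm.

A4 (210 × 297 mm)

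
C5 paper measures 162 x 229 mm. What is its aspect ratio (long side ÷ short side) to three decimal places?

1.414

229 / 162 = 1.414
Matches √2 ≈ 1.414 — the ISO 216 defining ratio.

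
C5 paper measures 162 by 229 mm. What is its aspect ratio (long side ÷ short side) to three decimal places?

1.414

229 / 162 = 1.414
Matches √2 ≈ 1.414 — the ISO 216 defining ratio.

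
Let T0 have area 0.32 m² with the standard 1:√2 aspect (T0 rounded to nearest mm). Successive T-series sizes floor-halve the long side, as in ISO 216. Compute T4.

Let T0's short side be w mm. w · w√2 = 0.32 m² = 320,000 mm², so w ≈ 475.7 mm and w√2 ≈ 672.7 mm → T0 = 476 × 673 mm.
T1: ⌊673/2⌋ × 476 = 336 × 476 mm
T2: ⌊476/2⌋ × 336 = 238 × 336 mm
T3: ⌊336/2⌋ × 238 = 168 × 238 mm
T4: ⌊238/2⌋ × 168 = 119 × 168 mm

119 × 168 mm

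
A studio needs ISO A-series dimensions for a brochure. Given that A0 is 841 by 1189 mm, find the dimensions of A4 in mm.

A1: ⌊1189/2⌋ × 841 = 594 × 841 mm
A2: ⌊841/2⌋ × 594 = 420 × 594 mm
A3: ⌊594/2⌋ × 420 = 297 × 420 mm
A4: ⌊420/2⌋ × 297 = 210 × 297 mm

210 × 297 mm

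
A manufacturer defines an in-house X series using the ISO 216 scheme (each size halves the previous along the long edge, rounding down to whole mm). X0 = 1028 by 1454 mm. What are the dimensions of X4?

X1 = 727 × 1028 mm (from X0 by 1 halving).
X2: ⌊1028/2⌋ × 727 = 514 × 727 mm
X3: ⌊727/2⌋ × 514 = 363 × 514 mm
X4: ⌊514/2⌋ × 363 = 257 × 363 mm

257 × 363 mm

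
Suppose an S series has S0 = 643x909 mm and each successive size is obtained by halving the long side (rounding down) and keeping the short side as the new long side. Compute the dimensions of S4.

160 × 227 mm

S1: ⌊909/2⌋ × 643 = 454 × 643 mm
S2: ⌊643/2⌋ × 454 = 321 × 454 mm
S3: ⌊454/2⌋ × 321 = 227 × 321 mm
S4: ⌊321/2⌋ × 227 = 160 × 227 mm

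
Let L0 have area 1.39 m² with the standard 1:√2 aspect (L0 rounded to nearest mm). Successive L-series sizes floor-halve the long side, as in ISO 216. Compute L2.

Let L0's short side be w mm. w · w√2 = 1.39 m² = 1,390,000 mm², so w ≈ 991.4 mm and w√2 ≈ 1402.1 mm → L0 = 991 × 1402 mm.
L1: ⌊1402/2⌋ × 991 = 701 × 991 mm
L2: ⌊991/2⌋ × 701 = 495 × 701 mm

495 × 701 mm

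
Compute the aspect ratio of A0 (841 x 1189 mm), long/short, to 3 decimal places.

1.414

1189 / 841 = 1.414
Matches √2 ≈ 1.414 — the ISO 216 defining ratio.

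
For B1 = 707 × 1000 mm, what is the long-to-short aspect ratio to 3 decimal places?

1.414

1000 / 707 = 1.414
Matches √2 ≈ 1.414 — the ISO 216 defining ratio.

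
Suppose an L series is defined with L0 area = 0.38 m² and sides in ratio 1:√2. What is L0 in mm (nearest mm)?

Let the short side be w mm. Then w · w√2 = 0.38 m² = 380,000 mm².
w² = 380,000/√2, so w ≈ 518.4 mm; long side = w√2 ≈ 733.1 mm.

518 × 733 mm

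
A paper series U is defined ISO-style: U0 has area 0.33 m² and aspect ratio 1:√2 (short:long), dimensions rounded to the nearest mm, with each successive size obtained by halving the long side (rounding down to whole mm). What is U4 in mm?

Let U0's short side be w mm. w · w√2 = 0.33 m² = 330,000 mm², so w ≈ 483.1 mm and w√2 ≈ 683.1 mm → U0 = 483 × 683 mm.
U1: ⌊683/2⌋ × 483 = 341 × 483 mm
U2: ⌊483/2⌋ × 341 = 241 × 341 mm
U3: ⌊341/2⌋ × 241 = 170 × 241 mm
U4: ⌊241/2⌋ × 170 = 120 × 170 mm

120 × 170 mm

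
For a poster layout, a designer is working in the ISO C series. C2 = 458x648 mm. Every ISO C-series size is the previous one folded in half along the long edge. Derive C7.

81 × 114 mm

C3: ⌊648/2⌋ × 458 = 324 × 458 mm
C4: ⌊458/2⌋ × 324 = 229 × 324 mm
C5: ⌊324/2⌋ × 229 = 162 × 229 mm
C6: ⌊229/2⌋ × 162 = 114 × 162 mm
C7: ⌊162/2⌋ × 114 = 81 × 114 mm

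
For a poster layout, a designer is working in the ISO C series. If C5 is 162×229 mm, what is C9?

C6: ⌊229/2⌋ × 162 = 114 × 162 mm
C7: ⌊162/2⌋ × 114 = 81 × 114 mm
C8: ⌊114/2⌋ × 81 = 57 × 81 mm
C9: ⌊81/2⌋ × 57 = 40 × 57 mm

40 × 57 mm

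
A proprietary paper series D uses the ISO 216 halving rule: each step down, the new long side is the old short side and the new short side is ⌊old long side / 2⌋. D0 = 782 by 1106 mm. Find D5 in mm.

D1: ⌊1106/2⌋ × 782 = 553 × 782 mm
D2: ⌊782/2⌋ × 553 = 391 × 553 mm
D3: ⌊553/2⌋ × 391 = 276 × 391 mm
D4: ⌊391/2⌋ × 276 = 195 × 276 mm
D5: ⌊276/2⌋ × 195 = 138 × 195 mm

138 × 195 mm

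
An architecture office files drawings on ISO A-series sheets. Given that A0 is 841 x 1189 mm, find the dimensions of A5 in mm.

148 × 210 mm

A1: ⌊1189/2⌋ × 841 = 594 × 841 mm
A2: ⌊841/2⌋ × 594 = 420 × 594 mm
A3: ⌊594/2⌋ × 420 = 297 × 420 mm
A4: ⌊420/2⌋ × 297 = 210 × 297 mm
A5: ⌊297/2⌋ × 210 = 148 × 210 mm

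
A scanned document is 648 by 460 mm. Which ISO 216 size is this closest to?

Aspect ratio 648/460 ≈ 1.409 — close to the ISO √2 ≈ 1.414.
In the C-series (envelope sizes, between A and B): C2 = 458 × 648 mm.
Off by 2 mm total — nearest standard size.

C2 (458 × 648 mm)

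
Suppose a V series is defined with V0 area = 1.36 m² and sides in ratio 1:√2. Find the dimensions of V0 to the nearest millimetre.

Let the short side be w mm. Then w · w√2 = 1.36 m² = 1,360,000 mm².
w² = 1,360,000/√2, so w ≈ 980.6 mm; long side = w√2 ≈ 1386.8 mm.

981 × 1387 mm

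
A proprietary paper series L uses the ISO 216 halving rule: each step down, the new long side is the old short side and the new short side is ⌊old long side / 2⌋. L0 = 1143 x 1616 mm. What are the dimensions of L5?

202 × 285 mm

L1: ⌊1616/2⌋ × 1143 = 808 × 1143 mm
L2: ⌊1143/2⌋ × 808 = 571 × 808 mm
L3: ⌊808/2⌋ × 571 = 404 × 571 mm
L4: ⌊571/2⌋ × 404 = 285 × 404 mm
L5: ⌊404/2⌋ × 285 = 202 × 285 mm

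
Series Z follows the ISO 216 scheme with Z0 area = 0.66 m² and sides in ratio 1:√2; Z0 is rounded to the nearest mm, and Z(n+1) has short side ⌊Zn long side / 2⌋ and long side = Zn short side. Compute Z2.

341 × 483 mm

Let Z0's short side be w mm. w · w√2 = 0.66 m² = 660,000 mm², so w ≈ 683.1 mm and w√2 ≈ 966.1 mm → Z0 = 683 × 966 mm.
Z1: ⌊966/2⌋ × 683 = 483 × 683 mm
Z2: ⌊683/2⌋ × 483 = 341 × 483 mm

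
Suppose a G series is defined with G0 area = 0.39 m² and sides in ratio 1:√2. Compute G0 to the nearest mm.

Let the short side be w mm. Then w · w√2 = 0.39 m² = 390,000 mm².
w² = 390,000/√2, so w ≈ 525.1 mm; long side = w√2 ≈ 742.7 mm.

525 × 743 mm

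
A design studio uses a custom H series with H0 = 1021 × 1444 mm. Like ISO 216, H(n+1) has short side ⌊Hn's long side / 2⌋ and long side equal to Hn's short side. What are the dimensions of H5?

H1: ⌊1444/2⌋ × 1021 = 722 × 1021 mm
H2: ⌊1021/2⌋ × 722 = 510 × 722 mm
H3: ⌊722/2⌋ × 510 = 361 × 510 mm
H4: ⌊510/2⌋ × 361 = 255 × 361 mm
H5: ⌊361/2⌋ × 255 = 180 × 255 mm

180 × 255 mm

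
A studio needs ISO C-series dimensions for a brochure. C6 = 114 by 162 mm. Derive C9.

40 × 57 mm

C7: ⌊162/2⌋ × 114 = 81 × 114 mm
C8: ⌊114/2⌋ × 81 = 57 × 81 mm
C9: ⌊81/2⌋ × 57 = 40 × 57 mm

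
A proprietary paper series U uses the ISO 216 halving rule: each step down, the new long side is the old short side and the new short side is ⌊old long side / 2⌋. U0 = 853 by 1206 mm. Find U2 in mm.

426 × 603 mm

U1: ⌊1206/2⌋ × 853 = 603 × 853 mm
U2: ⌊853/2⌋ × 603 = 426 × 603 mm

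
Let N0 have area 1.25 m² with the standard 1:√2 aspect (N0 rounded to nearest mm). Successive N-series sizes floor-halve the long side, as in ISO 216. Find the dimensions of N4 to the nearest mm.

235 × 332 mm

Let N0's short side be w mm. w · w√2 = 1.25 m² = 1,250,000 mm², so w ≈ 940.2 mm and w√2 ≈ 1329.6 mm → N0 = 940 × 1330 mm.
N1: ⌊1330/2⌋ × 940 = 665 × 940 mm
N2: ⌊940/2⌋ × 665 = 470 × 665 mm
N3: ⌊665/2⌋ × 470 = 332 × 470 mm
N4: ⌊470/2⌋ × 332 = 235 × 332 mm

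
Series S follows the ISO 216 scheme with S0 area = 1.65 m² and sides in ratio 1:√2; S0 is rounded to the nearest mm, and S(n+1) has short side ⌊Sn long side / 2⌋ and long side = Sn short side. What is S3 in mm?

382 × 540 mm

Let S0's short side be w mm. w · w√2 = 1.65 m² = 1,650,000 mm², so w ≈ 1080.2 mm and w√2 ≈ 1527.6 mm → S0 = 1080 × 1528 mm.
S1: ⌊1528/2⌋ × 1080 = 764 × 1080 mm
S2: ⌊1080/2⌋ × 764 = 540 × 764 mm
S3: ⌊764/2⌋ × 540 = 382 × 540 mm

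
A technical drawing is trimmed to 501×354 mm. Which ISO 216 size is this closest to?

B3 (353 × 500 mm)

Aspect ratio 501/354 ≈ 1.415 — close to the ISO √2 ≈ 1.414.
In the B-series (B0 = 1000 × 1414 mm): B3 = 353 × 500 mm.
Off by 2 mm total — nearest standard size.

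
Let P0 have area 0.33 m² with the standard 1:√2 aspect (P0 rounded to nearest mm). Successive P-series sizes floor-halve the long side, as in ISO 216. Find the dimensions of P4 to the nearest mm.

120 × 170 mm

Let P0's short side be w mm. w · w√2 = 0.33 m² = 330,000 mm², so w ≈ 483.1 mm and w√2 ≈ 683.1 mm → P0 = 483 × 683 mm.
P1: ⌊683/2⌋ × 483 = 341 × 483 mm
P2: ⌊483/2⌋ × 341 = 241 × 341 mm
P3: ⌊341/2⌋ × 241 = 170 × 241 mm
P4: ⌊241/2⌋ × 170 = 120 × 170 mm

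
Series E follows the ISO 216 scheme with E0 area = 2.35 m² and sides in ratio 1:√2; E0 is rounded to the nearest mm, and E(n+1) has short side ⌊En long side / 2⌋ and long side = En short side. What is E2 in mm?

Let E0's short side be w mm. w · w√2 = 2.35 m² = 2,350,000 mm², so w ≈ 1289.1 mm and w√2 ≈ 1823.0 mm → E0 = 1289 × 1823 mm.
E1: ⌊1823/2⌋ × 1289 = 911 × 1289 mm
E2: ⌊1289/2⌋ × 911 = 644 × 911 mm

644 × 911 mm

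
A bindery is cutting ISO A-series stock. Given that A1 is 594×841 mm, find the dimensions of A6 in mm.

A2: ⌊841/2⌋ × 594 = 420 × 594 mm
A3: ⌊594/2⌋ × 420 = 297 × 420 mm
A4: ⌊420/2⌋ × 297 = 210 × 297 mm
A5: ⌊297/2⌋ × 210 = 148 × 210 mm
A6: ⌊210/2⌋ × 148 = 105 × 148 mm

105 × 148 mm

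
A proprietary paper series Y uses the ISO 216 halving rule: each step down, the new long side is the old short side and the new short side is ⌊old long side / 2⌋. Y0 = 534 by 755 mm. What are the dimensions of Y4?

Y1: ⌊755/2⌋ × 534 = 377 × 534 mm
Y2: ⌊534/2⌋ × 377 = 267 × 377 mm
Y3: ⌊377/2⌋ × 267 = 188 × 267 mm
Y4: ⌊267/2⌋ × 188 = 133 × 188 mm

133 × 188 mm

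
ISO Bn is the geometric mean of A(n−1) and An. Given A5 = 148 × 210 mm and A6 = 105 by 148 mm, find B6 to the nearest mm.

125 × 176 mm

Short side: √(148 · 105) = √15540 ≈ 124.7 → 125 mm
Long side: √(210 · 148) = √31080 ≈ 176.3 → 176 mm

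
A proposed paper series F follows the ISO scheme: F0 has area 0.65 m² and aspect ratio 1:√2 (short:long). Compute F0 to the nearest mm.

678 × 959 mm

Let the short side be w mm. Then w · w√2 = 0.65 m² = 650,000 mm².
w² = 650,000/√2, so w ≈ 678.0 mm; long side = w√2 ≈ 958.8 mm.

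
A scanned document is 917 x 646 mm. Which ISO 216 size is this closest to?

Aspect ratio 917/646 ≈ 1.420 — close to the ISO √2 ≈ 1.414.
In the C-series (envelope sizes, between A and B): C1 = 648 × 917 mm.
Off by 2 mm total — nearest standard size.

C1 (648 × 917 mm)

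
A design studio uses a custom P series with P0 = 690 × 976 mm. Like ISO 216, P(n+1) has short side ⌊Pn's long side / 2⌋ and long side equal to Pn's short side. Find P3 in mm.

244 × 345 mm

P1: ⌊976/2⌋ × 690 = 488 × 690 mm
P2: ⌊690/2⌋ × 488 = 345 × 488 mm
P3: ⌊488/2⌋ × 345 = 244 × 345 mm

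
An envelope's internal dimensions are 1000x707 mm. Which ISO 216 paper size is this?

B1 (707 × 1000 mm)

Aspect ratio 1000/707 ≈ 1.414 — close to the ISO √2 ≈ 1.414.
In the B-series (B0 = 1000 × 1414 mm): B1 = 707 × 1000 mm.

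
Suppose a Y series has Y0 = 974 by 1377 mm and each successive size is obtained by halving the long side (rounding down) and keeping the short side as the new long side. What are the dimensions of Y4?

Y1: ⌊1377/2⌋ × 974 = 688 × 974 mm
Y2: ⌊974/2⌋ × 688 = 487 × 688 mm
Y3: ⌊688/2⌋ × 487 = 344 × 487 mm
Y4: ⌊487/2⌋ × 344 = 243 × 344 mm

243 × 344 mm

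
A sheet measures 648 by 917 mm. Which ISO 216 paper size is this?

Aspect ratio 917/648 ≈ 1.415 — close to the ISO √2 ≈ 1.414.
In the C-series (envelope sizes, between A and B): C1 = 648 × 917 mm.

C1 (648 × 917 mm)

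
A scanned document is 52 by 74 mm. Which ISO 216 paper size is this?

Aspect ratio 74/52 ≈ 1.423 — close to the ISO √2 ≈ 1.414.
In the A-series (A0 area = 1 m²): A8 = 52 × 74 mm.

A8 (52 × 74 mm)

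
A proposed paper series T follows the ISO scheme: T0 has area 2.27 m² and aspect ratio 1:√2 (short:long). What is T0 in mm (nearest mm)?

Let the short side be w mm. Then w · w√2 = 2.27 m² = 2,270,000 mm².
w² = 2,270,000/√2, so w ≈ 1266.9 mm; long side = w√2 ≈ 1791.7 mm.

1267 × 1792 mm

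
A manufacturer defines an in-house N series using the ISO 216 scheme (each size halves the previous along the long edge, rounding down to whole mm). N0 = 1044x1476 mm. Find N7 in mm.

N1 = 738 × 1044 mm (from N0 by 1 halving).
N2: ⌊1044/2⌋ × 738 = 522 × 738 mm
N3: ⌊738/2⌋ × 522 = 369 × 522 mm
N4: ⌊522/2⌋ × 369 = 261 × 369 mm
N5: ⌊369/2⌋ × 261 = 184 × 261 mm
N6: ⌊261/2⌋ × 184 = 130 × 184 mm
N7: ⌊184/2⌋ × 130 = 92 × 130 mm

92 × 130 mm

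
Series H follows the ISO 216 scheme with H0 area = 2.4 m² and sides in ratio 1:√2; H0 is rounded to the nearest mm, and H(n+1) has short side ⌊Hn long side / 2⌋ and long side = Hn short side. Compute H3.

Let H0's short side be w mm. w · w√2 = 2.4 m² = 2,400,000 mm², so w ≈ 1302.7 mm and w√2 ≈ 1842.3 mm → H0 = 1303 × 1842 mm.
H1: ⌊1842/2⌋ × 1303 = 921 × 1303 mm
H2: ⌊1303/2⌋ × 921 = 651 × 921 mm
H3: ⌊921/2⌋ × 651 = 460 × 651 mm

460 × 651 mm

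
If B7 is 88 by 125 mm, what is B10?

31 × 44 mm

B8: ⌊125/2⌋ × 88 = 62 × 88 mm
B9: ⌊88/2⌋ × 62 = 44 × 62 mm
B10: ⌊62/2⌋ × 44 = 31 × 44 mm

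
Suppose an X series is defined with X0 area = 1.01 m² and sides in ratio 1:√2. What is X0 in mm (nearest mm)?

845 × 1195 mm

Let the short side be w mm. Then w · w√2 = 1.01 m² = 1,010,000 mm².
w² = 1,010,000/√2, so w ≈ 845.1 mm; long side = w√2 ≈ 1195.1 mm.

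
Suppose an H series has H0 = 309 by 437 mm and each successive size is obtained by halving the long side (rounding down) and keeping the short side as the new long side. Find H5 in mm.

H1: ⌊437/2⌋ × 309 = 218 × 309 mm
H2: ⌊309/2⌋ × 218 = 154 × 218 mm
H3: ⌊218/2⌋ × 154 = 109 × 154 mm
H4: ⌊154/2⌋ × 109 = 77 × 109 mm
H5: ⌊109/2⌋ × 77 = 54 × 77 mm

54 × 77 mm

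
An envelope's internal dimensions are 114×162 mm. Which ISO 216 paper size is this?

Aspect ratio 162/114 ≈ 1.421 — close to the ISO √2 ≈ 1.414.
In the C-series (envelope sizes, between A and B): C6 = 114 × 162 mm.

C6 (114 × 162 mm)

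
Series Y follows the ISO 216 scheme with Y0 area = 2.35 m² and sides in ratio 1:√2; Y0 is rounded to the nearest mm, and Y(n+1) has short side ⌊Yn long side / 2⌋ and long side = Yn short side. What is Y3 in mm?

455 × 644 mm

Let Y0's short side be w mm. w · w√2 = 2.35 m² = 2,350,000 mm², so w ≈ 1289.1 mm and w√2 ≈ 1823.0 mm → Y0 = 1289 × 1823 mm.
Y1: ⌊1823/2⌋ × 1289 = 911 × 1289 mm
Y2: ⌊1289/2⌋ × 911 = 644 × 911 mm
Y3: ⌊911/2⌋ × 644 = 455 × 644 mm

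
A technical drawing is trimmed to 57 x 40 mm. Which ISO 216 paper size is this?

C9 (40 × 57 mm)

Aspect ratio 57/40 ≈ 1.425 — close to the ISO √2 ≈ 1.414.
In the C-series (envelope sizes, between A and B): C9 = 40 × 57 mm.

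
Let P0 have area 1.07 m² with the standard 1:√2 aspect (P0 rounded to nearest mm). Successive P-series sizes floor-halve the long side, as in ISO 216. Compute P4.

217 × 307 mm

Let P0's short side be w mm. w · w√2 = 1.07 m² = 1,070,000 mm², so w ≈ 869.8 mm and w√2 ≈ 1230.1 mm → P0 = 870 × 1230 mm.
P1: ⌊1230/2⌋ × 870 = 615 × 870 mm
P2: ⌊870/2⌋ × 615 = 435 × 615 mm
P3: ⌊615/2⌋ × 435 = 307 × 435 mm
P4: ⌊435/2⌋ × 307 = 217 × 307 mm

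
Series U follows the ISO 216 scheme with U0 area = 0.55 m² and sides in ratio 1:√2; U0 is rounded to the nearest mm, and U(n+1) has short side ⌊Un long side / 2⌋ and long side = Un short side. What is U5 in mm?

110 × 156 mm

Let U0's short side be w mm. w · w√2 = 0.55 m² = 550,000 mm², so w ≈ 623.6 mm and w√2 ≈ 881.9 mm → U0 = 624 × 882 mm.
U1: ⌊882/2⌋ × 624 = 441 × 624 mm
U2: ⌊624/2⌋ × 441 = 312 × 441 mm
U3: ⌊441/2⌋ × 312 = 220 × 312 mm
U4: ⌊312/2⌋ × 220 = 156 × 220 mm
U5: ⌊220/2⌋ × 156 = 110 × 156 mm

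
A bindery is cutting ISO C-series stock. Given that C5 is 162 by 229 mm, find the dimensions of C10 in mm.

C6: ⌊229/2⌋ × 162 = 114 × 162 mm
C7: ⌊162/2⌋ × 114 = 81 × 114 mm
C8: ⌊114/2⌋ × 81 = 57 × 81 mm
C9: ⌊81/2⌋ × 57 = 40 × 57 mm
C10: ⌊57/2⌋ × 40 = 28 × 40 mm

28 × 40 mm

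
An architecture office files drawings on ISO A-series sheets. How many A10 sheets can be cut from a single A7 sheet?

8

A7 = 74 × 105 mm; A10 = 26 × 37 mm.
Each halving step doubles the count; 3 steps from A7 to A10.
2^3 = 8.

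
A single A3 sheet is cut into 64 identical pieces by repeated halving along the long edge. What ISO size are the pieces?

A9

64 = 2^6, so 6 halving steps.
A3 → A4 → … → A9 after 6 steps.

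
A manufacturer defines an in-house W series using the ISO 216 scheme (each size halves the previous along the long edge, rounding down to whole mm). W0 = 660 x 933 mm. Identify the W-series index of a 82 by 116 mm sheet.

W0: 660 × 933 mm
W1: 466 × 660 mm
W2: 330 × 466 mm
W3: 233 × 330 mm
W4: 165 × 233 mm
W5: 116 × 165 mm
W6: 82 × 116 mm
W7: 58 × 82 mm
→ matches W6.

W6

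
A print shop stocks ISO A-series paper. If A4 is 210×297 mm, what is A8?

52 × 74 mm

A5: ⌊297/2⌋ × 210 = 148 × 210 mm
A6: ⌊210/2⌋ × 148 = 105 × 148 mm
A7: ⌊148/2⌋ × 105 = 74 × 105 mm
A8: ⌊105/2⌋ × 74 = 52 × 74 mm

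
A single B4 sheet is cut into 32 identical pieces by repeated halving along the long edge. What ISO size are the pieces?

B9

32 = 2^5, so 5 halving steps.
B4 → B5 → … → B9 after 5 steps.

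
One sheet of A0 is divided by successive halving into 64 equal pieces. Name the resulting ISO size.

64 = 2^6, so 6 halving steps.
A0 → A1 → … → A6 after 6 steps.

A6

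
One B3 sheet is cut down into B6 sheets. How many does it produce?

8

B3 = 353 × 500 mm; B6 = 125 × 176 mm.
Each halving step doubles the count; 3 steps from B3 to B6.
2^3 = 8.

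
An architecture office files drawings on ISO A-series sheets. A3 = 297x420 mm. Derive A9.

37 × 52 mm

A4: ⌊420/2⌋ × 297 = 210 × 297 mm
A5: ⌊297/2⌋ × 210 = 148 × 210 mm
A6: ⌊210/2⌋ × 148 = 105 × 148 mm
A7: ⌊148/2⌋ × 105 = 74 × 105 mm
A8: ⌊105/2⌋ × 74 = 52 × 74 mm
A9: ⌊74/2⌋ × 52 = 37 × 52 mm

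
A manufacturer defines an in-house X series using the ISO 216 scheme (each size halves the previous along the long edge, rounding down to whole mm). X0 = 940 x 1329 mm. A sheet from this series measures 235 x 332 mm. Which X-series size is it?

X0: 940 × 1329 mm
X1: 664 × 940 mm
X2: 470 × 664 mm
X3: 332 × 470 mm
X4: 235 × 332 mm
X5: 166 × 235 mm
→ matches X4.

X4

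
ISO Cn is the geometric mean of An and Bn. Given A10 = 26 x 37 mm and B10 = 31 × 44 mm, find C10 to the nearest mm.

28 × 40 mm

Short side: √(26 · 31) = √806 ≈ 28.4 → 28 mm
Long side: √(37 · 44) = √1628 ≈ 40.3 → 40 mm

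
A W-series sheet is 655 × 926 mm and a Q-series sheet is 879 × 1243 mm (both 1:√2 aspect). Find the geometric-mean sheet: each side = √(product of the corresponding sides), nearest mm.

759 × 1073 mm

Short side: √(655 · 879) = √575745 ≈ 758.8 → 759 mm
Long side: √(926 · 1243) = √1151018 ≈ 1072.9 → 1073 mm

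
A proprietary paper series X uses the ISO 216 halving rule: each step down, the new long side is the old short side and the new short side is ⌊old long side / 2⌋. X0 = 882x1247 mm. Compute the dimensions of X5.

155 × 220 mm

X1 = 623 × 882 mm (from X0 by 1 halving).
X2: ⌊882/2⌋ × 623 = 441 × 623 mm
X3: ⌊623/2⌋ × 441 = 311 × 441 mm
X4: ⌊441/2⌋ × 311 = 220 × 311 mm
X5: ⌊311/2⌋ × 220 = 155 × 220 mm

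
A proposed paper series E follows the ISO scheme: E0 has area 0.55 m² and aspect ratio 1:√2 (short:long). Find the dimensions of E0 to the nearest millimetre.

624 × 882 mm

Let the short side be w mm. Then w · w√2 = 0.55 m² = 550,000 mm².
w² = 550,000/√2, so w ≈ 623.6 mm; long side = w√2 ≈ 881.9 mm.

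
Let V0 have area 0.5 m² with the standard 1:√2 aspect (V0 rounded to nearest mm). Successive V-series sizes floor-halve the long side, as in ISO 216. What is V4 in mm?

Let V0's short side be w mm. w · w√2 = 0.5 m² = 500,000 mm², so w ≈ 594.6 mm and w√2 ≈ 840.9 mm → V0 = 595 × 841 mm.
V1: ⌊841/2⌋ × 595 = 420 × 595 mm
V2: ⌊595/2⌋ × 420 = 297 × 420 mm
V3: ⌊420/2⌋ × 297 = 210 × 297 mm
V4: ⌊297/2⌋ × 210 = 148 × 210 mm

148 × 210 mm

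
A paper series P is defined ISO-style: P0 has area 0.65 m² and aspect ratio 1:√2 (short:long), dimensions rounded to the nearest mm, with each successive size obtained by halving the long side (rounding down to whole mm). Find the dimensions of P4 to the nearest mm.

169 × 239 mm

Let P0's short side be w mm. w · w√2 = 0.65 m² = 650,000 mm², so w ≈ 678.0 mm and w√2 ≈ 958.8 mm → P0 = 678 × 959 mm.
P1: ⌊959/2⌋ × 678 = 479 × 678 mm
P2: ⌊678/2⌋ × 479 = 339 × 479 mm
P3: ⌊479/2⌋ × 339 = 239 × 339 mm
P4: ⌊339/2⌋ × 239 = 169 × 239 mm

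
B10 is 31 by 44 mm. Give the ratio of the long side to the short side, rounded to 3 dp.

44 / 31 = 1.419
ISO 216 targets √2 ≈ 1.414; the +0.005 deviation is from mm rounding.

1.419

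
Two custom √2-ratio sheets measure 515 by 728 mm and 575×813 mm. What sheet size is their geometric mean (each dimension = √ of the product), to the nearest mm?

544 × 769 mm

Short side: √(515 · 575) = √296125 ≈ 544.2 → 544 mm
Long side: √(728 · 813) = √591864 ≈ 769.3 → 769 mm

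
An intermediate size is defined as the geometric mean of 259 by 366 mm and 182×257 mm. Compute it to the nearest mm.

217 × 307 mm

Short side: √(259 · 182) = √47138 ≈ 217.1 → 217 mm
Long side: √(366 · 257) = √94062 ≈ 306.7 → 307 mm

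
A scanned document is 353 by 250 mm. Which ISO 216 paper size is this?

Aspect ratio 353/250 ≈ 1.412 — close to the ISO √2 ≈ 1.414.
In the B-series (B0 = 1000 × 1414 mm): B4 = 250 × 353 mm.

B4 (250 × 353 mm)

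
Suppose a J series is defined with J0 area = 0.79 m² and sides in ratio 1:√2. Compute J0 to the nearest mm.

Let the short side be w mm. Then w · w√2 = 0.79 m² = 790,000 mm².
w² = 790,000/√2, so w ≈ 747.4 mm; long side = w√2 ≈ 1057.0 mm.

747 × 1057 mm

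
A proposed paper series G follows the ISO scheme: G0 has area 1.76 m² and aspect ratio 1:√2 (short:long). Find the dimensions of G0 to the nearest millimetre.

Let the short side be w mm. Then w · w√2 = 1.76 m² = 1,760,000 mm².
w² = 1,760,000/√2, so w ≈ 1115.6 mm; long side = w√2 ≈ 1577.7 mm.

1116 × 1578 mm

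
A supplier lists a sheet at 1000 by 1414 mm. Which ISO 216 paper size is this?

Aspect ratio 1414/1000 ≈ 1.414 — close to the ISO √2 ≈ 1.414.
In the B-series (B0 = 1000 × 1414 mm): B0 = 1000 × 1414 mm.

B0 (1000 × 1414 mm)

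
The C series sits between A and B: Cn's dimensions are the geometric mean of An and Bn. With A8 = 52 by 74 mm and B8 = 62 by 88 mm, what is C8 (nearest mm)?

Short side: √(52 · 62) = √3224 ≈ 56.8 → 57 mm
Long side: √(74 · 88) = √6512 ≈ 80.7 → 81 mm

57 × 81 mm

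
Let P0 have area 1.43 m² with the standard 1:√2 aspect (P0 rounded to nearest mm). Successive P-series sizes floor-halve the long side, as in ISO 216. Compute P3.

Let P0's short side be w mm. w · w√2 = 1.43 m² = 1,430,000 mm², so w ≈ 1005.6 mm and w√2 ≈ 1422.1 mm → P0 = 1006 × 1422 mm.
P1: ⌊1422/2⌋ × 1006 = 711 × 1006 mm
P2: ⌊1006/2⌋ × 711 = 503 × 711 mm
P3: ⌊711/2⌋ × 503 = 355 × 503 mm

355 × 503 mm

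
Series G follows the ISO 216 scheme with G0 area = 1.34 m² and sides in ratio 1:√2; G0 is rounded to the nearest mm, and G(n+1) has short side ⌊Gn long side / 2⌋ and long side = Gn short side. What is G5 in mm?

172 × 243 mm

Let G0's short side be w mm. w · w√2 = 1.34 m² = 1,340,000 mm², so w ≈ 973.4 mm and w√2 ≈ 1376.6 mm → G0 = 973 × 1377 mm.
G1: ⌊1377/2⌋ × 973 = 688 × 973 mm
G2: ⌊973/2⌋ × 688 = 486 × 688 mm
G3: ⌊688/2⌋ × 486 = 344 × 486 mm
G4: ⌊486/2⌋ × 344 = 243 × 344 mm
G5: ⌊344/2⌋ × 243 = 172 × 243 mm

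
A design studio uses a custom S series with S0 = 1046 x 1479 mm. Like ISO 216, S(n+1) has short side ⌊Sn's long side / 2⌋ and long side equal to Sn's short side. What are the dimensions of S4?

S1: ⌊1479/2⌋ × 1046 = 739 × 1046 mm
S2: ⌊1046/2⌋ × 739 = 523 × 739 mm
S3: ⌊739/2⌋ × 523 = 369 × 523 mm
S4: ⌊523/2⌋ × 369 = 261 × 369 mm

261 × 369 mm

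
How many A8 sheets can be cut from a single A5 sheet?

A5 = 148 × 210 mm; A8 = 52 × 74 mm.
Each halving step doubles the count; 3 steps from A5 to A8.
2^3 = 8.

8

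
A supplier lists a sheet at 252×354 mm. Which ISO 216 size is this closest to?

B4 (250 × 353 mm)

Aspect ratio 354/252 ≈ 1.405 — close to the ISO √2 ≈ 1.414.
In the B-series (B0 = 1000 × 1414 mm): B4 = 250 × 353 mm.
Off by 3 mm total — nearest standard size.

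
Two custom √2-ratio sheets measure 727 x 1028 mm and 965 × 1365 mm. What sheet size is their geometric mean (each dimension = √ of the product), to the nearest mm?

Short side: √(727 · 965) = √701555 ≈ 837.6 → 838 mm
Long side: √(1028 · 1365) = √1403220 ≈ 1184.6 → 1185 mm

838 × 1185 mm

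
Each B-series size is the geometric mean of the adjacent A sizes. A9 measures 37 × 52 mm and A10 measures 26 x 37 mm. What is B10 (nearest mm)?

31 × 44 mm

Short side: √(37 · 26) = √962 ≈ 31.0 → 31 mm
Long side: √(52 · 37) = √1924 ≈ 43.9 → 44 mm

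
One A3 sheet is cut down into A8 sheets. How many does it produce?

A3 = 297 × 420 mm; A8 = 52 × 74 mm.
Each halving step doubles the count; 5 steps from A3 to A8.
2^5 = 32.

32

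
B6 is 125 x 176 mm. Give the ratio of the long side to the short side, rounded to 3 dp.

1.408

176 / 125 = 1.408
ISO 216 targets √2 ≈ 1.414; the -0.006 deviation is from mm rounding.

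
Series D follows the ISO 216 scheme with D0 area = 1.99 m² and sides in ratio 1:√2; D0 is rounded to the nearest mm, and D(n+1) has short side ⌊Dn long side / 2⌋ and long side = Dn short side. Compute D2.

593 × 839 mm

Let D0's short side be w mm. w · w√2 = 1.99 m² = 1,990,000 mm², so w ≈ 1186.2 mm and w√2 ≈ 1677.6 mm → D0 = 1186 × 1678 mm.
D1: ⌊1678/2⌋ × 1186 = 839 × 1186 mm
D2: ⌊1186/2⌋ × 839 = 593 × 839 mm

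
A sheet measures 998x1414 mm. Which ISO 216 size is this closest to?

B0 (1000 × 1414 mm)

Aspect ratio 1414/998 ≈ 1.417 — close to the ISO √2 ≈ 1.414.
In the B-series (B0 = 1000 × 1414 mm): B0 = 1000 × 1414 mm.
Off by 2 mm total — nearest standard size.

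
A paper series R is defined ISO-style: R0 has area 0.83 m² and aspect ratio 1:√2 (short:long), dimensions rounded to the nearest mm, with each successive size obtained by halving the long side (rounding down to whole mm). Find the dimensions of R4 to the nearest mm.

191 × 270 mm

Let R0's short side be w mm. w · w√2 = 0.83 m² = 830,000 mm², so w ≈ 766.1 mm and w√2 ≈ 1083.4 mm → R0 = 766 × 1083 mm.
R1: ⌊1083/2⌋ × 766 = 541 × 766 mm
R2: ⌊766/2⌋ × 541 = 383 × 541 mm
R3: ⌊541/2⌋ × 383 = 270 × 383 mm
R4: ⌊383/2⌋ × 270 = 191 × 270 mm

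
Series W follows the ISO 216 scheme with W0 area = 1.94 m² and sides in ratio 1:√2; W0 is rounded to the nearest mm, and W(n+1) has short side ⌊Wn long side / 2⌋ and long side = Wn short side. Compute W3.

414 × 585 mm

Let W0's short side be w mm. w · w√2 = 1.94 m² = 1,940,000 mm², so w ≈ 1171.2 mm and w√2 ≈ 1656.4 mm → W0 = 1171 × 1656 mm.
W1: ⌊1656/2⌋ × 1171 = 828 × 1171 mm
W2: ⌊1171/2⌋ × 828 = 585 × 828 mm
W3: ⌊828/2⌋ × 585 = 414 × 585 mm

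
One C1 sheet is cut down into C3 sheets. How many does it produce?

Each ISO step halves the sheet: 1 × C1 → 2 × C2 → 4 × C3
From C1 to C3 is 2 halving steps: 2^2 = 4.

4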